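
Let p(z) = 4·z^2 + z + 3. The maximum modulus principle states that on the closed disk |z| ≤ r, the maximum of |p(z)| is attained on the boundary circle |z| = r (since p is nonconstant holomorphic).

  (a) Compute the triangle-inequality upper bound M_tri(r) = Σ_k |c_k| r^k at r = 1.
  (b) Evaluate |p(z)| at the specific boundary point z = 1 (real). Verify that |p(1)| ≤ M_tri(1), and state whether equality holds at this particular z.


Coefficients: c_0 = 3, c_1 = 1, c_2 = 4. Radius r = 1.
Part (a). Triangle bound: M_tri(r) = Σ_k |c_k| r^k
  = |3|·1^0 + |1|·1^1 + |4|·1^2
  = 3 + 1 + 4 = 8.
This bounds M(r) := max_{|z|=r} |p(z)| from above; equality holds iff all terms c_k z^k can be made to align in phase at a single z on |z|=r.
Part (b). At z = 1 (real, on the circle |z| = r):
  p(1) = (3)·1^0 + (1)·1^1 + (4)·1^2 = 8.
  |p(1)| = 8.
Since all nonzero coefficients share the same sign, |p(1)| = 8 = M_tri(1); the triangle bound is attained at z = 1, so in fact M(r) = 8.

M_tri(1) = 8; |p(1)| = 8; equality at z=1: yes.


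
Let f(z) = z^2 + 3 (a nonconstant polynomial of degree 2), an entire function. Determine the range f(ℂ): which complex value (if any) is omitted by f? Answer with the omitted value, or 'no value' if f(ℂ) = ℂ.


Little Picard bounds the complement of f(ℂ) to at most one point.
For every w ∈ ℂ, the equation p(z) − w = 0 is a nonconstant polynomial in z and hence has at least one root by the fundamental theorem of algebra. So p is surjective onto ℂ, omitting no value.

Omitted value: no value.


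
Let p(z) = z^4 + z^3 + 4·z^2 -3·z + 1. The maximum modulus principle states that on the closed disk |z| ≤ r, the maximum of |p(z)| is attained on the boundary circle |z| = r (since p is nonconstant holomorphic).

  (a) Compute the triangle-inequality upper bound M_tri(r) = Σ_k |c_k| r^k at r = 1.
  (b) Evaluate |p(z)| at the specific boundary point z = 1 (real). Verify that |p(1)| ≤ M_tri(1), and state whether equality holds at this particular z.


Coefficients: c_0 = 1, c_1 = -3, c_2 = 4, c_3 = 1, c_4 = 1. Radius r = 1.
Part (a). Triangle bound: M_tri(r) = Σ_k |c_k| r^k
  = |1|·1^0 + |-3|·1^1 + |4|·1^2 + |1|·1^3 + |1|·1^4
  = 1 + 3 + 4 + 1 + 1 = 10.
This bounds M(r) := max_{|z|=r} |p(z)| from above; equality holds iff all terms c_k z^k can be made to align in phase at a single z on |z|=r.
Part (b). At z = 1 (real, on the circle |z| = r):
  p(1) = (1)·1^0 + (-3)·1^1 + (4)·1^2 + (1)·1^3 + (1)·1^4 = 4.
  |p(1)| = 4.
Check: |p(1)| = 4 ≤ 10 = M_tri(1). ✓ Equality does not hold at z = 1 (the coefficients have mixed signs, so the terms do not all align in phase there).

M_tri(1) = 10; |p(1)| = 4; equality at z=1: no.


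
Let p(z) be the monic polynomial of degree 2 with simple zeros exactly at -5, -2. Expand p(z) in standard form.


The polynomial is p(z) = ∏_{α ∈ S} (z − α), where S = {-5, -2}.
Expanding the product yields: p(z) = z^2 + 7·z + 10.
The resulting polynomial has degree 2 and real coefficients as required.

p(z) = z^2 + 7·z + 10.


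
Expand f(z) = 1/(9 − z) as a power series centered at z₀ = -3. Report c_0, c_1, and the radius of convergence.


Let w = z − z₀, so z = z₀ + w.
Then 9 − z = 9 − (z₀ + w) = (9 − z₀) − w = 12 − w.
f(z) = 1/(12 − w) = (1/(12)) · 1/(1 − w/(12)) = Σ_{n≥0} w^n / (12)^(n+1).
So c_n = 1/(12)^(n+1):
  c_0 = 1/(12)^1 = 1/12.
  c_1 = 1/(12)^2 = 1/144.
The series is valid for |w/d| < 1, i.e. |z − z₀| < |d|.
Radius of convergence: R = |9 − z₀| = |12| = 12 (distance from z₀ to the singularity z = 9).

c_0 = 1/12, c_1 = 1/144; R = 12.


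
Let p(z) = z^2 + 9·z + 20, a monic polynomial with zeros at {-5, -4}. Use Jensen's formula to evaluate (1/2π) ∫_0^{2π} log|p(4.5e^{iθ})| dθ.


Zeros: -5, -4; r = 4.5.
Inside |z| < r: -4. Outside (|z| ≥ r): -5.
p(0) = 20, so log|p(0)| = log(20) = 2.9957.
Apply Jensen: I(r) = log|p(0)| + Σ_k log(r/|z_k|), summed over zeros inside |z| < r.
  log(r/|z_k|) for z_k = -4: log(4.5/4) = 0.1178
  Outside zeros (-5) contribute nothing to the Jensen sum.
Sum over inside zeros: 0.1178.
I(r) = log|p(0)| + (inside sum) = 2.9957 + 0.1178 = 3.1135.
Note: since some zeros are outside |z| ≤ r, the simplified n·log(r) form does NOT apply — only the inside zeros contribute.

I(r) ≈ 3.1135.


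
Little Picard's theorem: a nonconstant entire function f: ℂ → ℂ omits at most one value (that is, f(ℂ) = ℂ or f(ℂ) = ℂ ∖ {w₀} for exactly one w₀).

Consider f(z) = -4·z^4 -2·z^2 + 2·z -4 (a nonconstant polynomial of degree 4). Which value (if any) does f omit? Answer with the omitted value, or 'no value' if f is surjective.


Little Picard bounds the complement of f(ℂ) to at most one point.
For every w ∈ ℂ, the equation p(z) − w = 0 is a nonconstant polynomial in z and hence has at least one root by the fundamental theorem of algebra. So p is surjective onto ℂ, omitting no value.

Omitted value: no value.


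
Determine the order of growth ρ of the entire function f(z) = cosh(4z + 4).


cosh(w) is a linear combination of e^{iw} and e^{−iw} (or e^w, e^{−w} in the hyperbolic case), so |cosh(w)| ≤ e^{|w|}. With w = 4z + 4, |w| ≤ 4|z| + 4 = 4r + 4 on |z| = r, giving M(r) ≤ e^{4r + 4}, so ρ ≤ 1. On a suitable ray (z = it for sin/cos; z = t for sinh/cosh, t real → ∞), |cosh(4z + 4)| grows like e^{4|t|}/2, so ρ ≥ 1. Hence ρ = 1.
Therefore ρ = 1.

Order ρ = 1.


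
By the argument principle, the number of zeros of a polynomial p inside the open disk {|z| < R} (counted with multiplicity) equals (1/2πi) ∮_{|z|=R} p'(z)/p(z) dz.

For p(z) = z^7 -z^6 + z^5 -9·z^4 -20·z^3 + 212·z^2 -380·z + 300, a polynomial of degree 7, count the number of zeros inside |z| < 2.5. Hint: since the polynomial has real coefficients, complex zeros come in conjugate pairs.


The zeros of p are: (2 + 1i), (2 - 1i), -3, (1 + 1i), (1 - 1i), (-1 + 3i), (-1 - 3i).
Their magnitudes are: 2.236, 2.236, 3, 1.414, 1.414, 3.162, 3.162.
Zeros with |z| < R = 2.5: (2 + 1i), (2 - 1i), (1 + 1i), (1 - 1i).
Count = 4.
By the argument principle, (1/2πi) ∮_{|z|=R} p'(z)/p(z) dz equals exactly this count.

Number of zeros inside |z| < 2.5: 4.


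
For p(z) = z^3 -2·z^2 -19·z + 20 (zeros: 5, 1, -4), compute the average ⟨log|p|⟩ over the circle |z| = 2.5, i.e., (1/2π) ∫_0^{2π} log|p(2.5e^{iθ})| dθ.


Zeros: -4, 1, 5; r = 2.5.
Inside |z| < r: 1. Outside (|z| ≥ r): -4, 5.
p(0) = 20, so log|p(0)| = log(20) = 2.9957.
Apply Jensen: I(r) = log|p(0)| + Σ_k log(r/|z_k|), summed over zeros inside |z| < r.
  log(r/|z_k|) for z_k = 1: log(2.5/1) = 0.9163
  Outside zeros (-4, 5) contribute nothing to the Jensen sum.
Sum over inside zeros: 0.9163.
I(r) = log|p(0)| + (inside sum) = 2.9957 + 0.9163 = 3.9120.
Note: since some zeros are outside |z| ≤ r, the simplified n·log(r) form does NOT apply — only the inside zeros contribute.

I(r) ≈ 3.9120.


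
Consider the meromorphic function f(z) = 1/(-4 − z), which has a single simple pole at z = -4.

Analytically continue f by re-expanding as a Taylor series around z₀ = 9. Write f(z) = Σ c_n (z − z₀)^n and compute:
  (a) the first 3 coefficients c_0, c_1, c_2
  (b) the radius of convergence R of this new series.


Let w = z − z₀, so z = z₀ + w.
Then -4 − z = -4 − (z₀ + w) = (-4 − z₀) − w = -13 − w.
f(z) = 1/(-13 − w) = (1/(-13)) · 1/(1 − w/(-13)) = Σ_{n≥0} w^n / (-13)^(n+1).
So c_n = 1/(-13)^(n+1):
  c_0 = 1/(-13)^1 = -1/13.
  c_1 = 1/(-13)^2 = 1/169.
  c_2 = 1/(-13)^3 = -1/2197.
The series is valid for |w/d| < 1, i.e. |z − z₀| < |d|.
Radius of convergence: R = |-4 − z₀| = |-13| = 13 (distance from z₀ to the singularity z = -4).

c_0 = -1/13, c_1 = 1/169, c_2 = -1/2197; R = 13.


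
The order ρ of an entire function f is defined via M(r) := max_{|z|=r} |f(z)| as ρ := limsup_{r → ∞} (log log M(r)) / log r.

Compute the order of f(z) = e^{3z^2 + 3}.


|e^{3z^2 + 3}| = e^{Re(3·z^2) + 3} ≤ e^{3|z|^2 + 3} = e^{3r^2 + 3} on |z| = r, so ρ ≤ 2. Choosing z on |z|=r so that 3·z^2 is real positive (always possible by picking arg z appropriately) gives |f(z)| = e^{3r^2 + 3}, matching the bound. The additive constant 3 does not affect log log M(r) ~ 2·log r. Hence ρ = 2.
Therefore ρ = 2.

Order ρ = 2.


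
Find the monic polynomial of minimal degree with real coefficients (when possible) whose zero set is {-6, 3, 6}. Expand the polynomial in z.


The polynomial is p(z) = ∏_{α ∈ S} (z − α), where S = {-6, 3, 6}.
Expanding the product yields: p(z) = z^3 -3·z^2 -36·z + 108.
The resulting polynomial has degree 3 and real coefficients as required.

p(z) = z^3 -3·z^2 -36·z + 108.


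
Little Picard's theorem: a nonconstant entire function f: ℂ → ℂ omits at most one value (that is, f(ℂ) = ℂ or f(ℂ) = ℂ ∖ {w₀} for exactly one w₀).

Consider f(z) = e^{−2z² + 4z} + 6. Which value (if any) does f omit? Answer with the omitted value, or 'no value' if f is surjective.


Little Picard bounds the complement of f(ℂ) to at most one point.
The exponent g(z) = −2z² + 4z is a nonconstant polynomial, hence surjective onto ℂ. So e^{g(z)} takes every value in {e^w : w ∈ ℂ} = ℂ ∖ {0}. Adding 6 shifts the range to ℂ ∖ {6}. f omits exactly 6.

Omitted value: 6.


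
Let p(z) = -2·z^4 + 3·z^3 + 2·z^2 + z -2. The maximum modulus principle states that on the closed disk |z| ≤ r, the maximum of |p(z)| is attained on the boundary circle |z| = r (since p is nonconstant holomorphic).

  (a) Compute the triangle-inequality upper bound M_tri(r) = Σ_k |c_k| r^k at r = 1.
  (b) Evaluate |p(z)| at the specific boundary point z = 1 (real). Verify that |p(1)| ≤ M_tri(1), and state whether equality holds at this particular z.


Coefficients: c_0 = -2, c_1 = 1, c_2 = 2, c_3 = 3, c_4 = -2. Radius r = 1.
Part (a). Triangle bound: M_tri(r) = Σ_k |c_k| r^k
  = |-2|·1^0 + |1|·1^1 + |2|·1^2 + |3|·1^3 + |-2|·1^4
  = 2 + 1 + 2 + 3 + 2 = 10.
This bounds M(r) := max_{|z|=r} |p(z)| from above; equality holds iff all terms c_k z^k can be made to align in phase at a single z on |z|=r.
Part (b). At z = 1 (real, on the circle |z| = r):
  p(1) = (-2)·1^0 + (1)·1^1 + (2)·1^2 + (3)·1^3 + (-2)·1^4 = 2.
  |p(1)| = 2.
Check: |p(1)| = 2 ≤ 10 = M_tri(1). ✓ Equality does not hold at z = 1 (the coefficients have mixed signs, so the terms do not all align in phase there).

M_tri(1) = 10; |p(1)| = 2; equality at z=1: no.


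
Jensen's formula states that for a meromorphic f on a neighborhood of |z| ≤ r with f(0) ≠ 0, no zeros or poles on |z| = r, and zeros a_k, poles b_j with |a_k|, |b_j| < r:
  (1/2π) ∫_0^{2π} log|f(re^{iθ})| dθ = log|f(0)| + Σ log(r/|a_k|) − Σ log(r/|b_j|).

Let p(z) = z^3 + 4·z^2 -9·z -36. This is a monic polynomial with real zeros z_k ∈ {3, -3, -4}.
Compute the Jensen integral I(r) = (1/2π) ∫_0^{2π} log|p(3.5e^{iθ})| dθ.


Zeros: -4, -3, 3; r = 3.5.
Inside |z| < r: -3, 3. Outside (|z| ≥ r): -4.
p(0) = -36, so log|p(0)| = log(36) = 3.5835.
Apply Jensen: I(r) = log|p(0)| + Σ_k log(r/|z_k|), summed over zeros inside |z| < r.
  log(r/|z_k|) for z_k = 3: log(3.5/3) = 0.1542
  log(r/|z_k|) for z_k = -3: log(3.5/3) = 0.1542
  Outside zeros (-4) contribute nothing to the Jensen sum.
Sum over inside zeros: 0.3083.
I(r) = log|p(0)| + (inside sum) = 3.5835 + 0.3083 = 3.8918.
Note: since some zeros are outside |z| ≤ r, the simplified n·log(r) form does NOT apply — only the inside zeros contribute.

I(r) ≈ 3.8918.


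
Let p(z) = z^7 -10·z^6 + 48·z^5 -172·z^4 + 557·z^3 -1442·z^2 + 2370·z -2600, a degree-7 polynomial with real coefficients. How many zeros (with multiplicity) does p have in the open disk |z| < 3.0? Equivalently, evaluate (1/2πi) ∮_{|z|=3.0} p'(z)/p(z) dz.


The zeros of p are: (-1 + 3i), (-1 - 3i), (1 + 2i), (1 - 2i), (3 + 2i), (3 - 2i), 4.
Their magnitudes are: 3.162, 3.162, 2.236, 2.236, 3.606, 3.606, 4.
Zeros with |z| < R = 3.0: (1 + 2i), (1 - 2i).
Count = 2.
By the argument principle, (1/2πi) ∮_{|z|=R} p'(z)/p(z) dz equals exactly this count.

Number of zeros inside |z| < 3.0: 2.


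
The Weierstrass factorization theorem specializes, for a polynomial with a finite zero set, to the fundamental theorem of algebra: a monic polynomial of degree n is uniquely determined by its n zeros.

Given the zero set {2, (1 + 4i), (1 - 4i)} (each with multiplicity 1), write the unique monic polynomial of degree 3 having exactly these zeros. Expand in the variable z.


The polynomial is p(z) = ∏_{α ∈ S} (z − α), where S = {2, (1 + 4i), (1 - 4i)}.
Expanding the product yields: p(z) = z^3 -4·z^2 + 21·z -34.
Note conjugate pairs combine to real quadratics: (z − (1+4i))(z − (1−4i)) = z² − 2z + 17.
The resulting polynomial has degree 3 and real coefficients as required.

p(z) = z^3 -4·z^2 + 21·z -34.


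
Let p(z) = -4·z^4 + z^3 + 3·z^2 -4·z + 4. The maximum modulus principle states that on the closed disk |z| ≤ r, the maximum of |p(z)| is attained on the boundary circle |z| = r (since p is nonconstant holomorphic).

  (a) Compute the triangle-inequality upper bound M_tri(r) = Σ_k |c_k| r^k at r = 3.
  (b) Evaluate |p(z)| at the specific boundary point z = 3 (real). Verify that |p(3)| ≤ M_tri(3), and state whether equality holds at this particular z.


Coefficients: c_0 = 4, c_1 = -4, c_2 = 3, c_3 = 1, c_4 = -4. Radius r = 3.
Part (a). Triangle bound: M_tri(r) = Σ_k |c_k| r^k
  = |4|·3^0 + |-4|·3^1 + |3|·3^2 + |1|·3^3 + |-4|·3^4
  = 4 + 12 + 27 + 27 + 324 = 394.
This bounds M(r) := max_{|z|=r} |p(z)| from above; equality holds iff all terms c_k z^k can be made to align in phase at a single z on |z|=r.
Part (b). At z = 3 (real, on the circle |z| = r):
  p(3) = (4)·3^0 + (-4)·3^1 + (3)·3^2 + (1)·3^3 + (-4)·3^4 = -278.
  |p(3)| = 278.
Check: |p(3)| = 278 ≤ 394 = M_tri(3). ✓ Equality does not hold at z = 3 (the coefficients have mixed signs, so the terms do not all align in phase there).

M_tri(3) = 394; |p(3)| = 278; equality at z=3: no.


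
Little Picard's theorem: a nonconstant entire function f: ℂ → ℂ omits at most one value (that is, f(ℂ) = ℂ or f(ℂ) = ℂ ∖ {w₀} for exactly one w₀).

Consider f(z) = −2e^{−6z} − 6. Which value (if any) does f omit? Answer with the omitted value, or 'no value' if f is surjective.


Little Picard bounds the complement of f(ℂ) to at most one point.
e^{−6z} is never zero on ℂ, so -2·e^{−6z} takes every value in ℂ ∖ {0}. Adding -6 shifts the range to ℂ ∖ {-6}. Thus f omits exactly the value -6.

Omitted value: -6.


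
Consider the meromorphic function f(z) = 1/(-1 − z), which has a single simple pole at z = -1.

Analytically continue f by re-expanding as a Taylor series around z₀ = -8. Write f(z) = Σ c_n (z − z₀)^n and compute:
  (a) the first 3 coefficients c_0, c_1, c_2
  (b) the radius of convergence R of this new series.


Let w = z − z₀, so z = z₀ + w.
Then -1 − z = -1 − (z₀ + w) = (-1 − z₀) − w = 7 − w.
f(z) = 1/(7 − w) = (1/(7)) · 1/(1 − w/(7)) = Σ_{n≥0} w^n / (7)^(n+1).
So c_n = 1/(7)^(n+1):
  c_0 = 1/(7)^1 = 1/7.
  c_1 = 1/(7)^2 = 1/49.
  c_2 = 1/(7)^3 = 1/343.
The series is valid for |w/d| < 1, i.e. |z − z₀| < |d|.
Radius of convergence: R = |-1 − z₀| = |7| = 7 (distance from z₀ to the singularity z = -1).

c_0 = 1/7, c_1 = 1/49, c_2 = 1/343; R = 7.


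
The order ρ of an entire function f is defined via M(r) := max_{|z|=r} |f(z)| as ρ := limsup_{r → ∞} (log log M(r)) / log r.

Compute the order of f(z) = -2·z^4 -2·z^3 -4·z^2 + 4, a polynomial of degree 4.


|f(z)| ≤ Σ|c_k|·r^k = O(r^4) as r → ∞. Polynomial growth is O(e^{r^ε}) for every ε > 0 (since r^4/e^{r^ε} → 0), so ρ ≤ ε for all ε > 0, i.e. ρ = 0. Every nonconstant polynomial has order 0.
Therefore ρ = 0.

Order ρ = 0.


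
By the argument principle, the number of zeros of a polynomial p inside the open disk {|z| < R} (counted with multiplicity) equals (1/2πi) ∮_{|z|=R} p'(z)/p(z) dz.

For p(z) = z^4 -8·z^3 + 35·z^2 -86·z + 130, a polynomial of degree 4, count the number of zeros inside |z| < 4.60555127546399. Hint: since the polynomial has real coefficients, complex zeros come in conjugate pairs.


The zeros of p are: (3 + 2i), (3 - 2i), (1 + 3i), (1 - 3i).
Their magnitudes are: 3.606, 3.606, 3.162, 3.162.
Zeros with |z| < R = 4.60555127546399: (3 + 2i), (3 - 2i), (1 + 3i), (1 - 3i).
Count = 4.
By the argument principle, (1/2πi) ∮_{|z|=R} p'(z)/p(z) dz equals exactly this count.

Number of zeros inside |z| < 4.60555127546399: 4.


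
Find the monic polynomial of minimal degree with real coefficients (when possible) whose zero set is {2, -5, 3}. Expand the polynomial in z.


The polynomial is p(z) = ∏_{α ∈ S} (z − α), where S = {2, -5, 3}.
Expanding the product yields: p(z) = z^3 -19·z + 30.
The resulting polynomial has degree 3 and real coefficients as required.

p(z) = z^3 -19·z + 30.


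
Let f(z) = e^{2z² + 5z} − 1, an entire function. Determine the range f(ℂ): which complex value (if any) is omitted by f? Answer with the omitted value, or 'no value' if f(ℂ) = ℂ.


Little Picard bounds the complement of f(ℂ) to at most one point.
The exponent g(z) = 2z² + 5z is a nonconstant polynomial, hence surjective onto ℂ. So e^{g(z)} takes every value in {e^w : w ∈ ℂ} = ℂ ∖ {0}. Adding -1 shifts the range to ℂ ∖ {-1}. f omits exactly -1.

Omitted value: -1.


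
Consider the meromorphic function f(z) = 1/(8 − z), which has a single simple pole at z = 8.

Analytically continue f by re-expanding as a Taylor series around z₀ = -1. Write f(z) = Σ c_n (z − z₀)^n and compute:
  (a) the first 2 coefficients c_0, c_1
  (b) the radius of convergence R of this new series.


Let w = z − z₀, so z = z₀ + w.
Then 8 − z = 8 − (z₀ + w) = (8 − z₀) − w = 9 − w.
f(z) = 1/(9 − w) = (1/(9)) · 1/(1 − w/(9)) = Σ_{n≥0} w^n / (9)^(n+1).
So c_n = 1/(9)^(n+1):
  c_0 = 1/(9)^1 = 1/9.
  c_1 = 1/(9)^2 = 1/81.
The series is valid for |w/d| < 1, i.e. |z − z₀| < |d|.
Radius of convergence: R = |8 − z₀| = |9| = 9 (distance from z₀ to the singularity z = 8).

c_0 = 1/9, c_1 = 1/81; R = 9.


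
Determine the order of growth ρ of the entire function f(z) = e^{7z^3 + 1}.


|e^{7z^3 + 1}| = e^{Re(7·z^3) + 1} ≤ e^{7|z|^3 + 1} = e^{7r^3 + 1} on |z| = r, so ρ ≤ 3. Choosing z on |z|=r so that 7·z^3 is real positive (always possible by picking arg z appropriately) gives |f(z)| = e^{7r^3 + 1}, matching the bound. The additive constant 1 does not affect log log M(r) ~ 3·log r. Hence ρ = 3.
Therefore ρ = 3.

Order ρ = 3.


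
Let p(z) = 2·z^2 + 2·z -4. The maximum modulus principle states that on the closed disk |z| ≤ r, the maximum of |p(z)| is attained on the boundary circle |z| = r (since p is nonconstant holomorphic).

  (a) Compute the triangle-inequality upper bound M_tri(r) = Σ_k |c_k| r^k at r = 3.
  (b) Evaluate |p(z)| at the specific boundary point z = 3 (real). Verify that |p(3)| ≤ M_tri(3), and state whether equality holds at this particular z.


Coefficients: c_0 = -4, c_1 = 2, c_2 = 2. Radius r = 3.
Part (a). Triangle bound: M_tri(r) = Σ_k |c_k| r^k
  = |-4|·3^0 + |2|·3^1 + |2|·3^2
  = 4 + 6 + 18 = 28.
This bounds M(r) := max_{|z|=r} |p(z)| from above; equality holds iff all terms c_k z^k can be made to align in phase at a single z on |z|=r.
Part (b). At z = 3 (real, on the circle |z| = r):
  p(3) = (-4)·3^0 + (2)·3^1 + (2)·3^2 = 20.
  |p(3)| = 20.
Check: |p(3)| = 20 ≤ 28 = M_tri(3). ✓ Equality does not hold at z = 3 (the coefficients have mixed signs, so the terms do not all align in phase there).

M_tri(3) = 28; |p(3)| = 20; equality at z=3: no.


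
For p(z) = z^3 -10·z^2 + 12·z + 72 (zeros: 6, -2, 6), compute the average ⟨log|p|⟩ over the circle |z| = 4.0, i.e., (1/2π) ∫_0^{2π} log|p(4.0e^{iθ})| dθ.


Zeros: -2, 6, 6; r = 4.0.
Inside |z| < r: -2. Outside (|z| ≥ r): 6, 6.
p(0) = 72, so log|p(0)| = log(72) = 4.2767.
Apply Jensen: I(r) = log|p(0)| + Σ_k log(r/|z_k|), summed over zeros inside |z| < r.
  log(r/|z_k|) for z_k = -2: log(4.0/2) = 0.6931
  Outside zeros (6, 6) contribute nothing to the Jensen sum.
Sum over inside zeros: 0.6931.
I(r) = log|p(0)| + (inside sum) = 4.2767 + 0.6931 = 4.9698.
Note: since some zeros are outside |z| ≤ r, the simplified n·log(r) form does NOT apply — only the inside zeros contribute.

I(r) ≈ 4.9698.


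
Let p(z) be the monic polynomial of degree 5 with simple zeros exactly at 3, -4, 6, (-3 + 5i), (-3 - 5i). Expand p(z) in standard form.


The polynomial is p(z) = ∏_{α ∈ S} (z − α), where S = {3, -4, 6, (-3 + 5i), (-3 - 5i)}.
Expanding the product yields: p(z) = z^5 + z^4 -14·z^3 -206·z^2 -180·z + 2448.
Note conjugate pairs combine to real quadratics: (z − (-3+5i))(z − (-3−5i)) = z² + 6z + 34.
The resulting polynomial has degree 5 and real coefficients as required.

p(z) = z^5 + z^4 -14·z^3 -206·z^2 -180·z + 2448.


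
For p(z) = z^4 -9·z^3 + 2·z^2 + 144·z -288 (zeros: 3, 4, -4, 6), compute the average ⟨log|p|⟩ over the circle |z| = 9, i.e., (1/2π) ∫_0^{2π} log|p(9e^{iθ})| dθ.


Zeros: -4, 3, 4, 6; r = 9.
Inside |z| < r: -4, 3, 4, 6. Outside (|z| ≥ r): ∅.
p(0) = -288, so log|p(0)| = log(288) = 5.6630.
Apply Jensen: I(r) = log|p(0)| + Σ_k log(r/|z_k|), summed over zeros inside |z| < r.
  log(r/|z_k|) for z_k = 3: log(9/3) = 1.0986
  log(r/|z_k|) for z_k = 4: log(9/4) = 0.8109
  log(r/|z_k|) for z_k = -4: log(9/4) = 0.8109
  log(r/|z_k|) for z_k = 6: log(9/6) = 0.4055
Sum over inside zeros: 3.1259.
I(r) = log|p(0)| + (inside sum) = 5.6630 + 3.1259 = 8.7889.
Closed form (all zeros inside, monic): I(r) = n·log(r) = 4·log(9) = 8.7889. ✓

I(r) ≈ 8.7889.


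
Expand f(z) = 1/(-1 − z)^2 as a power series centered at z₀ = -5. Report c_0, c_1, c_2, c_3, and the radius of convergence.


Let w = z − z₀, so z = z₀ + w.
Then -1 − z = -1 − (z₀ + w) = (-1 − z₀) − w = 4 − w.
f(z) = 1/(4 − w)^2 = (1/(4)^2) · (1 − w/(4))^{−2}.
By the binomial series (1−u)^{−2} = Σ_{n≥0} C(n+1, 1) u^n for |u|<1, with u = w/(4):
  c_n = C(n+1, 1) / (4)^(n+2).
  c_0 = 1/(4)^2 = 1/16.
  c_1 = 2/(4)^3 = 1/32.
  c_2 = 3/(4)^4 = 3/256.
  c_3 = 4/(4)^5 = 1/256.
The series is valid for |w/d| < 1, i.e. |z − z₀| < |d|.
Radius of convergence: R = |-1 − z₀| = |4| = 4 (distance from z₀ to the singularity z = -1).

c_0 = 1/16, c_1 = 1/32, c_2 = 3/256, c_3 = 1/256; R = 4.


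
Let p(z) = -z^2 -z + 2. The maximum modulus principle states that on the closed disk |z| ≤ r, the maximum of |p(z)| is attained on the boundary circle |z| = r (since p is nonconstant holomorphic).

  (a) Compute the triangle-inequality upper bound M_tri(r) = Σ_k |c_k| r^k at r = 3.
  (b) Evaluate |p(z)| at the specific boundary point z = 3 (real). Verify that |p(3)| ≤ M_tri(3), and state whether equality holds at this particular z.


Coefficients: c_0 = 2, c_1 = -1, c_2 = -1. Radius r = 3.
Part (a). Triangle bound: M_tri(r) = Σ_k |c_k| r^k
  = |2|·3^0 + |-1|·3^1 + |-1|·3^2
  = 2 + 3 + 9 = 14.
This bounds M(r) := max_{|z|=r} |p(z)| from above; equality holds iff all terms c_k z^k can be made to align in phase at a single z on |z|=r.
Part (b). At z = 3 (real, on the circle |z| = r):
  p(3) = (2)·3^0 + (-1)·3^1 + (-1)·3^2 = -10.
  |p(3)| = 10.
Check: |p(3)| = 10 ≤ 14 = M_tri(3). ✓ Equality does not hold at z = 3 (the coefficients have mixed signs, so the terms do not all align in phase there).

M_tri(3) = 14; |p(3)| = 10; equality at z=3: no.


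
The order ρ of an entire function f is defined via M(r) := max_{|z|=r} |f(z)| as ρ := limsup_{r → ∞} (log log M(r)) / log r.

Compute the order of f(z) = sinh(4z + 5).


sinh(w) is a linear combination of e^{iw} and e^{−iw} (or e^w, e^{−w} in the hyperbolic case), so |sinh(w)| ≤ e^{|w|}. With w = 4z + 5, |w| ≤ 4|z| + 5 = 4r + 5 on |z| = r, giving M(r) ≤ e^{4r + 5}, so ρ ≤ 1. On a suitable ray (z = it for sin/cos; z = t for sinh/cosh, t real → ∞), |sinh(4z + 5)| grows like e^{4|t|}/2, so ρ ≥ 1. Hence ρ = 1.
Therefore ρ = 1.

Order ρ = 1.


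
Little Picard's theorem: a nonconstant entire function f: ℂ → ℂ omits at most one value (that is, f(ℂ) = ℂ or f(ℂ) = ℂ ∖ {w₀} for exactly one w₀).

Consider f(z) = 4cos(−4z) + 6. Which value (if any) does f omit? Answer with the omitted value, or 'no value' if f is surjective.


Little Picard bounds the complement of f(ℂ) to at most one point.
cos is entire and surjective onto ℂ: for every w ∈ ℂ, cos(ζ) = w has a solution ζ ∈ ℂ (e.g., via the complex inverse arccos). With ζ = −4z this gives z = ζ/(-4). Then 4·cos(−4z) takes every value in 4·ℂ = ℂ, and adding 6 is a bijection of ℂ. So f is surjective and omits no value. (Note: only on the real line is cos bounded by [−1, 1].)

Omitted value: no value.


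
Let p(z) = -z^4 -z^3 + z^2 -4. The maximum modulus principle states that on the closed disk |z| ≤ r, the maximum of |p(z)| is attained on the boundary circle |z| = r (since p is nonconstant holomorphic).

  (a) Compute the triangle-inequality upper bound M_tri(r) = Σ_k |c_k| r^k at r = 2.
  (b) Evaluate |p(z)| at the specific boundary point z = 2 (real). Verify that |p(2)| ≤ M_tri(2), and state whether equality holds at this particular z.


Coefficients: c_0 = -4, c_1 = 0, c_2 = 1, c_3 = -1, c_4 = -1. Radius r = 2.
Part (a). Triangle bound: M_tri(r) = Σ_k |c_k| r^k
  = |-4|·2^0 + |0|·2^1 + |1|·2^2 + |-1|·2^3 + |-1|·2^4
  = 4 + 0 + 4 + 8 + 16 = 32.
This bounds M(r) := max_{|z|=r} |p(z)| from above; equality holds iff all terms c_k z^k can be made to align in phase at a single z on |z|=r.
Part (b). At z = 2 (real, on the circle |z| = r):
  p(2) = (-4)·2^0 + (0)·2^1 + (1)·2^2 + (-1)·2^3 + (-1)·2^4 = -24.
  |p(2)| = 24.
Check: |p(2)| = 24 ≤ 32 = M_tri(2). ✓ Equality does not hold at z = 2 (the coefficients have mixed signs, so the terms do not all align in phase there).

M_tri(2) = 32; |p(2)| = 24; equality at z=2: no.


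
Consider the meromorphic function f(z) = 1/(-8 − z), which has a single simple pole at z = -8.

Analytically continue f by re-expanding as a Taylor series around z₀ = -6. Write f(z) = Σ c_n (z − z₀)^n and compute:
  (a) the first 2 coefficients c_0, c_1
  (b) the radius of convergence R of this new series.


Let w = z − z₀, so z = z₀ + w.
Then -8 − z = -8 − (z₀ + w) = (-8 − z₀) − w = -2 − w.
f(z) = 1/(-2 − w) = (1/(-2)) · 1/(1 − w/(-2)) = Σ_{n≥0} w^n / (-2)^(n+1).
So c_n = 1/(-2)^(n+1):
  c_0 = 1/(-2)^1 = -1/2.
  c_1 = 1/(-2)^2 = 1/4.
The series is valid for |w/d| < 1, i.e. |z − z₀| < |d|.
Radius of convergence: R = |-8 − z₀| = |-2| = 2 (distance from z₀ to the singularity z = -8).

c_0 = -1/2, c_1 = 1/4; R = 2.


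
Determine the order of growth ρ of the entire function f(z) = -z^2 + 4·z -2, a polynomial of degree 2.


|f(z)| ≤ Σ|c_k|·r^k = O(r^2) as r → ∞. Polynomial growth is O(e^{r^ε}) for every ε > 0 (since r^2/e^{r^ε} → 0), so ρ ≤ ε for all ε > 0, i.e. ρ = 0. Every nonconstant polynomial has order 0.
Therefore ρ = 0.

Order ρ = 0.


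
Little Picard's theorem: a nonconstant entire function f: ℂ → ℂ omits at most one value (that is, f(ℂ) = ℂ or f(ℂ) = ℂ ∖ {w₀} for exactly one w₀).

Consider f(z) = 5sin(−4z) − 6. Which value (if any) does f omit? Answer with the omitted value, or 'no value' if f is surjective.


Little Picard bounds the complement of f(ℂ) to at most one point.
sin is entire and surjective onto ℂ: for every w ∈ ℂ, sin(ζ) = w has a solution ζ ∈ ℂ (e.g., via the complex inverse arcsin). With ζ = −4z this gives z = ζ/(-4). Then 5·sin(−4z) takes every value in 5·ℂ = ℂ, and adding -6 is a bijection of ℂ. So f is surjective and omits no value. (Note: only on the real line is sin bounded by [−1, 1].)

Omitted value: no value.


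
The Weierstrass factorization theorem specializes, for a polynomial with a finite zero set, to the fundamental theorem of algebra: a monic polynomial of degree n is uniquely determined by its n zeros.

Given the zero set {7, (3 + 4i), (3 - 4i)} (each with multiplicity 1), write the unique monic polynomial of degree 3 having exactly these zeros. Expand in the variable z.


The polynomial is p(z) = ∏_{α ∈ S} (z − α), where S = {7, (3 + 4i), (3 - 4i)}.
Expanding the product yields: p(z) = z^3 -13·z^2 + 67·z -175.
Note conjugate pairs combine to real quadratics: (z − (3+4i))(z − (3−4i)) = z² − 6z + 25.
The resulting polynomial has degree 3 and real coefficients as required.

p(z) = z^3 -13·z^2 + 67·z -175.


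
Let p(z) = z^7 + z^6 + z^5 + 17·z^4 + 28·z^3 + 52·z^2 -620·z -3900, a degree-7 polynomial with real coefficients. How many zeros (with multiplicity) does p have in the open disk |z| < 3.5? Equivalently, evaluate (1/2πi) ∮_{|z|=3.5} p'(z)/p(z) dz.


The zeros of p are: 3, (2 + 3i), (2 - 3i), (-3 + 1i), (-3 - 1i), (-1 + 3i), (-1 - 3i).
Their magnitudes are: 3, 3.606, 3.606, 3.162, 3.162, 3.162, 3.162.
Zeros with |z| < R = 3.5: 3, (-3 + 1i), (-3 - 1i), (-1 + 3i), (-1 - 3i).
Count = 5.
By the argument principle, (1/2πi) ∮_{|z|=R} p'(z)/p(z) dz equals exactly this count.

Number of zeros inside |z| < 3.5: 5.


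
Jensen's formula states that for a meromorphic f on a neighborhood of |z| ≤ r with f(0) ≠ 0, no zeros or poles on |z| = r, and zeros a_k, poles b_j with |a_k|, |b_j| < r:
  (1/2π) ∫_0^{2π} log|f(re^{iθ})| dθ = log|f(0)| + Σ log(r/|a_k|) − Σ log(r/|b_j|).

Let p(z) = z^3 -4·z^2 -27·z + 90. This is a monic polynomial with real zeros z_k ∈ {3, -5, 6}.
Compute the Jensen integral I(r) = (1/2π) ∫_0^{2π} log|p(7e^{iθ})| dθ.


Zeros: -5, 3, 6; r = 7.
Inside |z| < r: -5, 3, 6. Outside (|z| ≥ r): ∅.
p(0) = 90, so log|p(0)| = log(90) = 4.4998.
Apply Jensen: I(r) = log|p(0)| + Σ_k log(r/|z_k|), summed over zeros inside |z| < r.
  log(r/|z_k|) for z_k = 3: log(7/3) = 0.8473
  log(r/|z_k|) for z_k = -5: log(7/5) = 0.3365
  log(r/|z_k|) for z_k = 6: log(7/6) = 0.1542
Sum over inside zeros: 1.3379.
I(r) = log|p(0)| + (inside sum) = 4.4998 + 1.3379 = 5.8377.
Closed form (all zeros inside, monic): I(r) = n·log(r) = 3·log(7) = 5.8377. ✓

I(r) ≈ 5.8377.


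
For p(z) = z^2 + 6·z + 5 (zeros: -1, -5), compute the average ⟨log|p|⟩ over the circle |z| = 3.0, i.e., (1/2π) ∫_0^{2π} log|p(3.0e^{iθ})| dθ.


Zeros: -5, -1; r = 3.0.
Inside |z| < r: -1. Outside (|z| ≥ r): -5.
p(0) = 5, so log|p(0)| = log(5) = 1.6094.
Apply Jensen: I(r) = log|p(0)| + Σ_k log(r/|z_k|), summed over zeros inside |z| < r.
  log(r/|z_k|) for z_k = -1: log(3.0/1) = 1.0986
  Outside zeros (-5) contribute nothing to the Jensen sum.
Sum over inside zeros: 1.0986.
I(r) = log|p(0)| + (inside sum) = 1.6094 + 1.0986 = 2.7081.
Note: since some zeros are outside |z| ≤ r, the simplified n·log(r) form does NOT apply — only the inside zeros contribute.

I(r) ≈ 2.7081.


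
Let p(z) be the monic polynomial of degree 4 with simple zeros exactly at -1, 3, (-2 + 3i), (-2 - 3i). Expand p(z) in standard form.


The polynomial is p(z) = ∏_{α ∈ S} (z − α), where S = {-1, 3, (-2 + 3i), (-2 - 3i)}.
Expanding the product yields: p(z) = z^4 + 2·z^3 + 2·z^2 -38·z -39.
Note conjugate pairs combine to real quadratics: (z − (-2+3i))(z − (-2−3i)) = z² + 4z + 13.
The resulting polynomial has degree 4 and real coefficients as required.

p(z) = z^4 + 2·z^3 + 2·z^2 -38·z -39.


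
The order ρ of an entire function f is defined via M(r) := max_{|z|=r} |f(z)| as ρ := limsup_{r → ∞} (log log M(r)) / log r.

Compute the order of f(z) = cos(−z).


cos(w) is a linear combination of e^{iw} and e^{−iw} (or e^w, e^{−w} in the hyperbolic case), so |cos(w)| ≤ e^{|w|}. With w = −z, |w| ≤ 1|z| + 0 = 1r + 0 on |z| = r, giving M(r) ≤ e^{1r + 0}, so ρ ≤ 1. On a suitable ray (z = it for sin/cos; z = t for sinh/cosh, t real → ∞), |cos(−z)| grows like e^{1|t|}/2, so ρ ≥ 1. Hence ρ = 1.
Therefore ρ = 1.

Order ρ = 1.


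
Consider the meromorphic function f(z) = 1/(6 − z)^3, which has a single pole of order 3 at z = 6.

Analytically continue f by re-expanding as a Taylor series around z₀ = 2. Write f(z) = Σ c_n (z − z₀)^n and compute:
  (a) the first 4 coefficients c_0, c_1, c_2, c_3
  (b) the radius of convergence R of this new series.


Let w = z − z₀, so z = z₀ + w.
Then 6 − z = 6 − (z₀ + w) = (6 − z₀) − w = 4 − w.
f(z) = 1/(4 − w)^3 = (1/(4)^3) · (1 − w/(4))^{−3}.
By the binomial series (1−u)^{−3} = Σ_{n≥0} C(n+2, 2) u^n for |u|<1, with u = w/(4):
  c_n = C(n+2, 2) / (4)^(n+3).
  c_0 = 1/(4)^3 = 1/64.
  c_1 = 3/(4)^4 = 3/256.
  c_2 = 6/(4)^5 = 3/512.
  c_3 = 10/(4)^6 = 5/2048.
The series is valid for |w/d| < 1, i.e. |z − z₀| < |d|.
Radius of convergence: R = |6 − z₀| = |4| = 4 (distance from z₀ to the singularity z = 6).

c_0 = 1/64, c_1 = 3/256, c_2 = 3/512, c_3 = 5/2048; R = 4.


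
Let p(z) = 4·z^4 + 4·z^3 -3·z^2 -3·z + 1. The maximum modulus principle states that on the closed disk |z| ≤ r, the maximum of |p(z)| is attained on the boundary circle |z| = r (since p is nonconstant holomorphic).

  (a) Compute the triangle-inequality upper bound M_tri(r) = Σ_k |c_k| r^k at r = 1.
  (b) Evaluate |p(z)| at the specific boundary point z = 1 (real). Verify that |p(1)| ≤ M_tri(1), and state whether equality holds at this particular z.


Coefficients: c_0 = 1, c_1 = -3, c_2 = -3, c_3 = 4, c_4 = 4. Radius r = 1.
Part (a). Triangle bound: M_tri(r) = Σ_k |c_k| r^k
  = |1|·1^0 + |-3|·1^1 + |-3|·1^2 + |4|·1^3 + |4|·1^4
  = 1 + 3 + 3 + 4 + 4 = 15.
This bounds M(r) := max_{|z|=r} |p(z)| from above; equality holds iff all terms c_k z^k can be made to align in phase at a single z on |z|=r.
Part (b). At z = 1 (real, on the circle |z| = r):
  p(1) = (1)·1^0 + (-3)·1^1 + (-3)·1^2 + (4)·1^3 + (4)·1^4 = 3.
  |p(1)| = 3.
Check: |p(1)| = 3 ≤ 15 = M_tri(1). ✓ Equality does not hold at z = 1 (the coefficients have mixed signs, so the terms do not all align in phase there).

M_tri(1) = 15; |p(1)| = 3; equality at z=1: no.


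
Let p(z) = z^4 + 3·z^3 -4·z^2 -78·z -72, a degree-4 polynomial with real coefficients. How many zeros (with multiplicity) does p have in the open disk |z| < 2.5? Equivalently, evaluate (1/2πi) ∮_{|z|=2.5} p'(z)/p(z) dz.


The zeros of p are: (-3 + 3i), (-3 - 3i), 4, -1.
Their magnitudes are: 4.243, 4.243, 4, 1.
Zeros with |z| < R = 2.5: -1.
Count = 1.
By the argument principle, (1/2πi) ∮_{|z|=R} p'(z)/p(z) dz equals exactly this count.

Number of zeros inside |z| < 2.5: 1.


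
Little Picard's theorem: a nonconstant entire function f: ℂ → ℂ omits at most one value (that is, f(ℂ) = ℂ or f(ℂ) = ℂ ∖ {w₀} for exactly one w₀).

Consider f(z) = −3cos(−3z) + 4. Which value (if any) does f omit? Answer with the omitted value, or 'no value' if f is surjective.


Little Picard bounds the complement of f(ℂ) to at most one point.
cos is entire and surjective onto ℂ: for every w ∈ ℂ, cos(ζ) = w has a solution ζ ∈ ℂ (e.g., via the complex inverse arccos). With ζ = −3z this gives z = ζ/(-3). Then -3·cos(−3z) takes every value in -3·ℂ = ℂ, and adding 4 is a bijection of ℂ. So f is surjective and omits no value. (Note: only on the real line is cos bounded by [−1, 1].)

Omitted value: no value.


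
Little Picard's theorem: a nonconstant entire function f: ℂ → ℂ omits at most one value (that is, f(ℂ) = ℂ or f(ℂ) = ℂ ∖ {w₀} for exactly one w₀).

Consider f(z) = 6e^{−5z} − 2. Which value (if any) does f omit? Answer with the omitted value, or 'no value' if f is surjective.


Little Picard bounds the complement of f(ℂ) to at most one point.
e^{−5z} is never zero on ℂ, so 6·e^{−5z} takes every value in ℂ ∖ {0}. Adding -2 shifts the range to ℂ ∖ {-2}. Thus f omits exactly the value -2.

Omitted value: -2.


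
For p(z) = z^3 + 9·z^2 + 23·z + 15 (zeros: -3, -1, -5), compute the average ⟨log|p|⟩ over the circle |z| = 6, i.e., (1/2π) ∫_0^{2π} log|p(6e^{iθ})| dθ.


Zeros: -5, -3, -1; r = 6.
Inside |z| < r: -5, -3, -1. Outside (|z| ≥ r): ∅.
p(0) = 15, so log|p(0)| = log(15) = 2.7081.
Apply Jensen: I(r) = log|p(0)| + Σ_k log(r/|z_k|), summed over zeros inside |z| < r.
  log(r/|z_k|) for z_k = -3: log(6/3) = 0.6931
  log(r/|z_k|) for z_k = -1: log(6/1) = 1.7918
  log(r/|z_k|) for z_k = -5: log(6/5) = 0.1823
Sum over inside zeros: 2.6672.
I(r) = log|p(0)| + (inside sum) = 2.7081 + 2.6672 = 5.3753.
Closed form (all zeros inside, monic): I(r) = n·log(r) = 3·log(6) = 5.3753. ✓

I(r) ≈ 5.3753.


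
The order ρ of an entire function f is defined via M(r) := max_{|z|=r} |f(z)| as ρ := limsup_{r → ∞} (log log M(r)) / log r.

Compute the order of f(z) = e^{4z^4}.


|e^{4z^4}| = e^{Re(4·z^4) + 0} ≤ e^{4|z|^4 + 0} = e^{4r^4 + 0} on |z| = r, so ρ ≤ 4. Choosing z on |z|=r so that 4·z^4 is real positive (always possible by picking arg z appropriately) gives |f(z)| = e^{4r^4 + 0}, matching the bound. The additive constant 0 does not affect log log M(r) ~ 4·log r. Hence ρ = 4.
Therefore ρ = 4.

Order ρ = 4.


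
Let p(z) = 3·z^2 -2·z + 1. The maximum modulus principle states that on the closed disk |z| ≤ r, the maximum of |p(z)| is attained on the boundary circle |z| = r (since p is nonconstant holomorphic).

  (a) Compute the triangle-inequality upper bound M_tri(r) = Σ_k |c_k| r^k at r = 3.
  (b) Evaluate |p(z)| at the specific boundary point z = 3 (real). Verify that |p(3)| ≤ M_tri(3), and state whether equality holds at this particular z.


Coefficients: c_0 = 1, c_1 = -2, c_2 = 3. Radius r = 3.
Part (a). Triangle bound: M_tri(r) = Σ_k |c_k| r^k
  = |1|·3^0 + |-2|·3^1 + |3|·3^2
  = 1 + 6 + 27 = 34.
This bounds M(r) := max_{|z|=r} |p(z)| from above; equality holds iff all terms c_k z^k can be made to align in phase at a single z on |z|=r.
Part (b). At z = 3 (real, on the circle |z| = r):
  p(3) = (1)·3^0 + (-2)·3^1 + (3)·3^2 = 22.
  |p(3)| = 22.
Check: |p(3)| = 22 ≤ 34 = M_tri(3). ✓ Equality does not hold at z = 3 (the coefficients have mixed signs, so the terms do not all align in phase there).

M_tri(3) = 34; |p(3)| = 22; equality at z=3: no.


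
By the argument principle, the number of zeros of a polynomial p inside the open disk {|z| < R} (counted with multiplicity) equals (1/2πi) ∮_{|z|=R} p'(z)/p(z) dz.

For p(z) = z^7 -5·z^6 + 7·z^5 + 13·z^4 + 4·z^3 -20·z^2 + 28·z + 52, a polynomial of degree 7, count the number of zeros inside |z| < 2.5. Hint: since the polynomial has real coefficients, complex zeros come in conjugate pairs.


The zeros of p are: -1, (-1 + 1i), (-1 - 1i), (3 + 2i), (3 - 2i), (1 + 1i), (1 - 1i).
Their magnitudes are: 1, 1.414, 1.414, 3.606, 3.606, 1.414, 1.414.
Zeros with |z| < R = 2.5: -1, (-1 + 1i), (-1 - 1i), (1 + 1i), (1 - 1i).
Count = 5.
By the argument principle, (1/2πi) ∮_{|z|=R} p'(z)/p(z) dz equals exactly this count.

Number of zeros inside |z| < 2.5: 5.


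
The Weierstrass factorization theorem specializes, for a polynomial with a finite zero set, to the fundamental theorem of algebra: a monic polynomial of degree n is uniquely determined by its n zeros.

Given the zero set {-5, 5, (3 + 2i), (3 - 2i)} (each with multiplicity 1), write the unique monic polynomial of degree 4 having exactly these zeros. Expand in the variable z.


The polynomial is p(z) = ∏_{α ∈ S} (z − α), where S = {-5, 5, (3 + 2i), (3 - 2i)}.
Expanding the product yields: p(z) = z^4 -6·z^3 -12·z^2 + 150·z -325.
Note conjugate pairs combine to real quadratics: (z − (3+2i))(z − (3−2i)) = z² − 6z + 13.
The resulting polynomial has degree 4 and real coefficients as required.

p(z) = z^4 -6·z^3 -12·z^2 + 150·z -325.


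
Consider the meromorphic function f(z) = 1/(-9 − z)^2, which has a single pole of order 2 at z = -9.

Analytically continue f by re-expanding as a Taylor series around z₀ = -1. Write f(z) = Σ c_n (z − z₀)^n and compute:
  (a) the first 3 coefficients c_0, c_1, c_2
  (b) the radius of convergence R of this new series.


Let w = z − z₀, so z = z₀ + w.
Then -9 − z = -9 − (z₀ + w) = (-9 − z₀) − w = -8 − w.
f(z) = 1/(-8 − w)^2 = (1/(-8)^2) · (1 − w/(-8))^{−2}.
By the binomial series (1−u)^{−2} = Σ_{n≥0} C(n+1, 1) u^n for |u|<1, with u = w/(-8):
  c_n = C(n+1, 1) / (-8)^(n+2).
  c_0 = 1/(-8)^2 = 1/64.
  c_1 = 2/(-8)^3 = -1/256.
  c_2 = 3/(-8)^4 = 3/4096.
The series is valid for |w/d| < 1, i.e. |z − z₀| < |d|.
Radius of convergence: R = |-9 − z₀| = |-8| = 8 (distance from z₀ to the singularity z = -9).

c_0 = 1/64, c_1 = -1/256, c_2 = 3/4096; R = 8.
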